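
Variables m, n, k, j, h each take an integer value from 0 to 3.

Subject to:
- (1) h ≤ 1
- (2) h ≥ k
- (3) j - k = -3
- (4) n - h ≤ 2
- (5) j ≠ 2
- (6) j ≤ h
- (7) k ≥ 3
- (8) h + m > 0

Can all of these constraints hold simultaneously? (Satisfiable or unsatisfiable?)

From constraints 2 and 7: h ≥ k and k ≥ 3, so h ≥ 3. From constraint 1: h ≤ 1. But 1 < 3, so no value of h works.

Unsatisfiable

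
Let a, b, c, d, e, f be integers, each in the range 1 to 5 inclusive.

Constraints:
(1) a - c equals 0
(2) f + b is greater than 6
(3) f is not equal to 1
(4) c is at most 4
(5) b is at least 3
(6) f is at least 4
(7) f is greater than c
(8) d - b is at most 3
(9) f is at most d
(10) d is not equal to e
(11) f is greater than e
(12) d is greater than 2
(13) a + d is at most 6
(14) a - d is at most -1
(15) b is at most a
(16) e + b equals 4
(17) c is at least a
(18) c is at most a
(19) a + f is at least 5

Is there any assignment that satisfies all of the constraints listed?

Unsatisfiable

From constraints 5 and 15: a ≥ b ≥ 3. From constraints 6 and 9: d ≥ f ≥ 4. Hence a + d ≥ 7. But constraint 13 requires a + d ≤ 6, and 6 < 7. Contradiction.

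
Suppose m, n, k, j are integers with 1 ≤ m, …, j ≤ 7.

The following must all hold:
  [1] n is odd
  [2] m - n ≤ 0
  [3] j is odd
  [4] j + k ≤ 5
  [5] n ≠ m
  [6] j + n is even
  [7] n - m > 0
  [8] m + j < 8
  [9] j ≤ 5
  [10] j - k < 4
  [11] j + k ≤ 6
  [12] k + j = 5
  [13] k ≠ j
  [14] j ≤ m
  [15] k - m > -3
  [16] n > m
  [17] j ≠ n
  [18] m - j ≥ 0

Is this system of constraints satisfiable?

Setting (m, n, k, j) = (3, 5, 2, 3) satisfies everything: constraint 2: m - n = -2; constraint 4: j + k = 5; constraint 7: n - m = 2, and the others follow.

Satisfiable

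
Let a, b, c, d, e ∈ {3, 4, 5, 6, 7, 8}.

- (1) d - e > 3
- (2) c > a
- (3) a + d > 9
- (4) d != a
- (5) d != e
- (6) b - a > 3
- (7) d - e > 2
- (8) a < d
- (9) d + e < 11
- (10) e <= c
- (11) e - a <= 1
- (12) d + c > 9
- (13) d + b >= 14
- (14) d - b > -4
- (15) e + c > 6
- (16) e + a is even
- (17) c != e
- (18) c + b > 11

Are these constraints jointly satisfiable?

Try a = 3, b = 8, c = 4, d = 7, e = 3.
Check constraint 1: d - e = 4; constraint 3: a + d = 10; constraint 6: b - a = 5. The remaining constraints are straightforward to verify.

Satisfiable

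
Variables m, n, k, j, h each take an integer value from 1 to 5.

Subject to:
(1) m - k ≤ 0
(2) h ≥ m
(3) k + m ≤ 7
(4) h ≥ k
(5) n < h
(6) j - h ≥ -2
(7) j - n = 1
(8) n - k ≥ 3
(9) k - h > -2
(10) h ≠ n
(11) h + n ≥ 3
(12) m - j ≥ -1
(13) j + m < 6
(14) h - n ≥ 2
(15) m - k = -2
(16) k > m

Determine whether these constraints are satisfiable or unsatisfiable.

Unsatisfiable

Constraints 1, 6, 8, 12, and 14 give k − m ≥ 0, m − j ≥ -1, j − h ≥ -2, h − n ≥ 2, n − k ≥ 3.
Adding all 5 inequalities: the left sides telescope to 0, and the right sides sum to 0 + (-1) + (-2) + 2 + 3 = 2. So 0 ≥ 2, which is false.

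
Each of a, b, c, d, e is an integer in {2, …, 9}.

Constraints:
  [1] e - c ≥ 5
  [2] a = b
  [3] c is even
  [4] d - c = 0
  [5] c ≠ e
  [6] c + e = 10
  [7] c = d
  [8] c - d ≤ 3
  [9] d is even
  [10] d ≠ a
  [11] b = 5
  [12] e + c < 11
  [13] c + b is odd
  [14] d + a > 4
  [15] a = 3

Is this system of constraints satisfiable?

Constraint 15 fixes a = 3 and constraint 11 fixes b = 5, but constraint 2 requires a = b. Since 3 ≠ 5, contradiction.

Unsatisfiable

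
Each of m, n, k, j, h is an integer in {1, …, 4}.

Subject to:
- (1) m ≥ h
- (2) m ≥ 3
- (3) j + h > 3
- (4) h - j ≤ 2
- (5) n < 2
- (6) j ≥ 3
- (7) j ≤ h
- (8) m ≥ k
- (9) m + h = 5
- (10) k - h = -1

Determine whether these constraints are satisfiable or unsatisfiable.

From constraint 2: m ≥ 3. From constraints 6 and 7: h ≥ j ≥ 3. Hence m + h ≥ 6. But constraint 9 requires m + h = 5, and 5 < 6. Contradiction.

Unsatisfiable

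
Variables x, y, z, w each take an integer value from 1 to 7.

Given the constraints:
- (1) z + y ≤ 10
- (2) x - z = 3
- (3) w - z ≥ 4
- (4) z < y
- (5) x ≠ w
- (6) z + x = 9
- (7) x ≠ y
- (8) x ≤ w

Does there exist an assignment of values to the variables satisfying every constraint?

Satisfiable

Try x = 6, y = 4, z = 3, w = 7.
Check constraint 1: z + y = 7; constraint 2: x - z = 3. The remaining constraints are straightforward to verify.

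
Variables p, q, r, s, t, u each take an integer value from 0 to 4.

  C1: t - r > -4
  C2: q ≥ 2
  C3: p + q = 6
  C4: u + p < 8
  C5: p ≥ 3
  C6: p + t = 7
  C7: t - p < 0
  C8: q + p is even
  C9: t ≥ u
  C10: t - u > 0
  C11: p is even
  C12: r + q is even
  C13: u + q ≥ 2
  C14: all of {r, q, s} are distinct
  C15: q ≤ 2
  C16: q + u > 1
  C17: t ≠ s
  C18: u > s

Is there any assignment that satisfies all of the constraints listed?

Try p = 4, q = 2, r = 4, s = 0, t = 3, u = 1.
Check constraint 1: t - r = -1; constraint 3: p + q = 6; constraint 4: u + p = 5. The remaining constraints are straightforward to verify.

Satisfiable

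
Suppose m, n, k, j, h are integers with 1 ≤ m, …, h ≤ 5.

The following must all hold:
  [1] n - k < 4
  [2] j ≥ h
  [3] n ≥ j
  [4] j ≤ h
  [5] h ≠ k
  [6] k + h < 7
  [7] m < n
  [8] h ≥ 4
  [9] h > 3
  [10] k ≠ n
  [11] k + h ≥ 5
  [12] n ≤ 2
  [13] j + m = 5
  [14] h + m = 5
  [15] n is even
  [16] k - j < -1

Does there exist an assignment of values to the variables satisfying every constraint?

From constraints 2 and 8: j ≥ h and h ≥ 4, so j ≥ 4. From constraints 3 and 12: j ≤ n and n ≤ 2, so j ≤ 2. But 2 < 4, so no value of j works.

Unsatisfiable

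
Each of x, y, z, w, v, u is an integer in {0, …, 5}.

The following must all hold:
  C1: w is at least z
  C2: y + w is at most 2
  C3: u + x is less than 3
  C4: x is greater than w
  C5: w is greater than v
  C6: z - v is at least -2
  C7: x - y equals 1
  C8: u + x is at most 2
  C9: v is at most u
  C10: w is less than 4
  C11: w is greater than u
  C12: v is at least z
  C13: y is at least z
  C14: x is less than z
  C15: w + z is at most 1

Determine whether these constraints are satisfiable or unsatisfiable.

Unsatisfiable

Constraints 4, 9, 11, 12, and 14 give z ≤ v, v ≤ u, u < w, w < x, x < z. Chaining: z ≤ v ≤ u < w < x < z, which forces z < z — impossible.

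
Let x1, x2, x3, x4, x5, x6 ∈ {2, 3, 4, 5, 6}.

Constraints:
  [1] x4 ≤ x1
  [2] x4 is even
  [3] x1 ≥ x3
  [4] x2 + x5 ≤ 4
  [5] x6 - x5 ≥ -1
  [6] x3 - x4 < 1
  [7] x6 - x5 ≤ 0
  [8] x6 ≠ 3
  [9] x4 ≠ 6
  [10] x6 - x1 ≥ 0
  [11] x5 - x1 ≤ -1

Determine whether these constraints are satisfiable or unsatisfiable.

Unsatisfiable

Constraints 7, 10, and 11 give x5 − x6 ≥ 0, x6 − x1 ≥ 0, x1 − x5 ≥ 1.
Adding all 3 inequalities: the left sides telescope to 0, and the right sides sum to 0 + 0 + 1 = 1. So 0 ≥ 1, which is false.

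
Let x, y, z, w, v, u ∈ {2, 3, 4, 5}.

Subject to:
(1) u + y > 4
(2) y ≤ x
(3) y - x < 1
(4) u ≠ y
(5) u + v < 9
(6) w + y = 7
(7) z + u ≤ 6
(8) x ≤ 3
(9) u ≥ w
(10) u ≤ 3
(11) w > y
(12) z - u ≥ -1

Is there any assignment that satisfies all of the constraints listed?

Unsatisfiable

From constraints 9 and 10: w ≤ u ≤ 3. From constraints 2 and 8: y ≤ x ≤ 3. Hence w + y ≤ 6. But constraint 6 requires w + y = 7, and 7 > 6. Contradiction.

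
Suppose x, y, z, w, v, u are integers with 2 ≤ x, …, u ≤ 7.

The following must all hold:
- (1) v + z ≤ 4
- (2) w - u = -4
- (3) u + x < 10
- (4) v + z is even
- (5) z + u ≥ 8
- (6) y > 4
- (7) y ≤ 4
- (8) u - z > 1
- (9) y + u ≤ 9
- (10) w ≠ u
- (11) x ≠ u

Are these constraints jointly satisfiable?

From constraint 6: y ≥ 5. From constraint 7: y ≤ 4. But 4 < 5, so no value of y works.

Unsatisfiable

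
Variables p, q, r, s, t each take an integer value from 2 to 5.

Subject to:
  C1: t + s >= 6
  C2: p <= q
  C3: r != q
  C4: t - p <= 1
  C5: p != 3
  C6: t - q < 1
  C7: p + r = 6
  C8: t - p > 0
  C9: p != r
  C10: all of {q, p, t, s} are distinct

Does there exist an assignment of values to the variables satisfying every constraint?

Try p = 2, q = 5, r = 4, s = 4, t = 3.
Check constraint 1: t + s = 7; constraint 4: t - p = 1; constraint 6: t - q = -2. The remaining constraints are straightforward to verify.

Satisfiable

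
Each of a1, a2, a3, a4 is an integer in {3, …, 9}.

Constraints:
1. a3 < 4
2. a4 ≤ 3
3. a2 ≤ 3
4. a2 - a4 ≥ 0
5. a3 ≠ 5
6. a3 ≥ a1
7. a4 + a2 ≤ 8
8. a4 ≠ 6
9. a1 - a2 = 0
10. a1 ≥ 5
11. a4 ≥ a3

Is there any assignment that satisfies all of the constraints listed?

Unsatisfiable

From constraints 6 and 10: a3 ≥ a1 and a1 ≥ 5, so a3 ≥ 5. From constraints 2 and 11: a3 ≤ a4 and a4 ≤ 3, so a3 ≤ 3. But 3 < 5, so no value of a3 works.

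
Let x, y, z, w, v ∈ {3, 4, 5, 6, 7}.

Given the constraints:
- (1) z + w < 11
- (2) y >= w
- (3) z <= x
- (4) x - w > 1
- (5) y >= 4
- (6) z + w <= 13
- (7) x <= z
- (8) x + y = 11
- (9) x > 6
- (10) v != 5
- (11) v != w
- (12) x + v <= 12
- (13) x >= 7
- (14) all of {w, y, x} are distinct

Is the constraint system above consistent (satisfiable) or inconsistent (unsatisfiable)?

Take x = 7, y = 4, z = 7, w = 3, v = 4. Then constraint 1: z + w = 10; constraint 4: x - w = 4, and every other listed constraint is also met.

Satisfiable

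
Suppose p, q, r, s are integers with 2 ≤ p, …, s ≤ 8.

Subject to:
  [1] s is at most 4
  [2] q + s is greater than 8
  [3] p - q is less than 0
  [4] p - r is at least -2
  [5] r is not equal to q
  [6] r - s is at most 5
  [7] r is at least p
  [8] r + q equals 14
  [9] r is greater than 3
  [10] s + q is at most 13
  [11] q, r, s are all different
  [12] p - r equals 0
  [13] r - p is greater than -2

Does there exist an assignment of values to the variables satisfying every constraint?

The assignment p = 6, q = 8, r = 6, s = 2 works:
  constraint 2 holds since q + s = 10.
  constraint 3 holds since p - q = -2.
The rest check out directly.

Satisfiable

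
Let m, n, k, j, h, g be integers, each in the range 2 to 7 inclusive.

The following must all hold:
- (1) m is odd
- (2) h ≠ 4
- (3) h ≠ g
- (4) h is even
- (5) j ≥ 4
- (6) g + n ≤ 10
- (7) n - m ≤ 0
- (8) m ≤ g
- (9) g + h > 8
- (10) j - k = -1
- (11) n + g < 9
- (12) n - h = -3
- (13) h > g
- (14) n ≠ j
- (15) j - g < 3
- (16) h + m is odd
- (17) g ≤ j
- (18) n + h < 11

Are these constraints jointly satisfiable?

Satisfiable

The assignment m = 5, n = 3, k = 7, j = 6, h = 6, g = 5 works:
  constraint 6 holds since g + n = 8.
  constraint 7 holds since n - m = -2.
  constraint 9 holds since g + h = 11.
The rest check out directly.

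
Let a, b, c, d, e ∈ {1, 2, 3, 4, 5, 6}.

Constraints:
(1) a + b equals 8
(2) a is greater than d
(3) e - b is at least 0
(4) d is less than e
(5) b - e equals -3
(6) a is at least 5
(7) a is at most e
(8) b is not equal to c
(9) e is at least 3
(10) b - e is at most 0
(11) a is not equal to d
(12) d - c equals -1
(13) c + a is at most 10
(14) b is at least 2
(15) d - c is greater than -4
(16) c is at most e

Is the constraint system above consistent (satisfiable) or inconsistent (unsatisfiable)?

Satisfiable

Take a = 5, b = 3, c = 2, d = 1, e = 6. Then constraint 1: a + b = 8; constraint 3: e - b = 3; constraint 5: b - e = -3, and every other listed constraint is also met.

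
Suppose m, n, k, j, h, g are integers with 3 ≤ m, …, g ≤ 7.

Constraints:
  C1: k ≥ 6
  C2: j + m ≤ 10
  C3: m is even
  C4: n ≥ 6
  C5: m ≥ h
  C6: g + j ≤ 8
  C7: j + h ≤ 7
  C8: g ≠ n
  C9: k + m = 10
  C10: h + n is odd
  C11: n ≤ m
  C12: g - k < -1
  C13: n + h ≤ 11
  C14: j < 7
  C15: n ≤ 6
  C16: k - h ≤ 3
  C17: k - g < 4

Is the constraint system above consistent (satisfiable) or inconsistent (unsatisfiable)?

Unsatisfiable

From constraint 1: k ≥ 6. From constraints 4 and 11: m ≥ n ≥ 6. Hence k + m ≥ 12. But constraint 9 requires k + m = 10, and 10 < 12. Contradiction.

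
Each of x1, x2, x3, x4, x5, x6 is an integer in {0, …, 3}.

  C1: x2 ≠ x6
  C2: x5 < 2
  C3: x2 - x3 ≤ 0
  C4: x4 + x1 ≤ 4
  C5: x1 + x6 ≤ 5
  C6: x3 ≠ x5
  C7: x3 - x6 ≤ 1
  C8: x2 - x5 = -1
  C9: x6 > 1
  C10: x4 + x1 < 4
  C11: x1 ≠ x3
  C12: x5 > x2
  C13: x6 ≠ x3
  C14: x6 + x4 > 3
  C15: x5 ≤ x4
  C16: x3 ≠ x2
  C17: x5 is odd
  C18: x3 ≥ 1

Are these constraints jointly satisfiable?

Satisfiable

The assignment x1 = 1, x2 = 0, x3 = 2, x4 = 2, x5 = 1, x6 = 3 works:
  constraint 3 holds since x2 - x3 = -2.
  constraint 4 holds since x4 + x1 = 3.
The rest check out directly.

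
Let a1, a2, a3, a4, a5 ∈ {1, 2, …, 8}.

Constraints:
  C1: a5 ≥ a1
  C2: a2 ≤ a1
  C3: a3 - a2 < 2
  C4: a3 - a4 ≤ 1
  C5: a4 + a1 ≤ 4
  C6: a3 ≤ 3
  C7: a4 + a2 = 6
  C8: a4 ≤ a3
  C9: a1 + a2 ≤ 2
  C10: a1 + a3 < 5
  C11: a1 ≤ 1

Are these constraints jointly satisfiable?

Unsatisfiable

From constraints 6 and 8: a4 ≤ a3 ≤ 3. From constraints 2 and 11: a2 ≤ a1 ≤ 1. Hence a4 + a2 ≤ 4. But constraint 7 requires a4 + a2 = 6, and 6 > 4. Contradiction.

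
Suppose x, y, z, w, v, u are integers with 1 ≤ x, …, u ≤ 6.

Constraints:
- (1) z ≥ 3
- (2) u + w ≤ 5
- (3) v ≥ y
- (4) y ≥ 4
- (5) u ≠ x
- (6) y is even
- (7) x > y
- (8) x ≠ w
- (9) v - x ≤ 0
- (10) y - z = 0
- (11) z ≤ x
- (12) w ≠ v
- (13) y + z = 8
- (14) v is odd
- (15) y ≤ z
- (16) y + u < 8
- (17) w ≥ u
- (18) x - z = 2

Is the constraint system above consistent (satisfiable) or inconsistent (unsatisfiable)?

One satisfying assignment is x = 6, y = 4, z = 4, w = 4, v = 5, u = 1.
For the less obvious constraints — constraint 2: u + w = 5; constraint 9: v - x = -1; constraint 10: y - z = 0 — and the others hold by inspection.

Satisfiable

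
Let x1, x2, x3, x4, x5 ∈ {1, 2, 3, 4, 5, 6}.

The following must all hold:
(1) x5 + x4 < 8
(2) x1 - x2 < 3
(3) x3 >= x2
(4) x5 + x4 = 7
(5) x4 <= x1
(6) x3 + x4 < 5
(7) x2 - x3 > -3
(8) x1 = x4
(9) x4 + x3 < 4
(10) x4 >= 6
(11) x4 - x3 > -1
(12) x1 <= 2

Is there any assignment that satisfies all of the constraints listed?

Unsatisfiable

From constraints 5 and 10: x1 ≥ x4 and x4 ≥ 6, so x1 ≥ 6. From constraint 12: x1 ≤ 2. But 2 < 6, so no value of x1 works.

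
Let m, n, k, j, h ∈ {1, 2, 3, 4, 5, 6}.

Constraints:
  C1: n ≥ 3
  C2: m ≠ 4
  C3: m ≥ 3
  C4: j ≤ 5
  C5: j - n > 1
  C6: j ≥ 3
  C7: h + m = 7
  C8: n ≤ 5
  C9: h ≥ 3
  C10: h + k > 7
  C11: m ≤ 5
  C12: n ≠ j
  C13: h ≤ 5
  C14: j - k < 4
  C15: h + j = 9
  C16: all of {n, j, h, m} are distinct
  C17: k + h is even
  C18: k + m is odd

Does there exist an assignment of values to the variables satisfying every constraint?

Unsatisfiable

Constraints 1, 3, 4, 6, 8, 9, 11, and 13 confine each of n, j, h, m to the 3 values {3, …, 5}.
Constraint 16 requires all 4 of them to be distinct, but only 3 values are available — impossible by the pigeonhole principle.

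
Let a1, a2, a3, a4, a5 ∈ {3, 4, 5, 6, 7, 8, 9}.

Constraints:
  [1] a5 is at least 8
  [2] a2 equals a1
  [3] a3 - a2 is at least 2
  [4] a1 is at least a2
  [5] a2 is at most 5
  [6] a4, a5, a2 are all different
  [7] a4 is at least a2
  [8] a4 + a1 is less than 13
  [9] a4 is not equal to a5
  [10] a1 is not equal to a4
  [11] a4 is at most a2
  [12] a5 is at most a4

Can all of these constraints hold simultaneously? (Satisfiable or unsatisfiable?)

Unsatisfiable

From constraints 1 and 12: a4 ≥ a5 and a5 ≥ 8, so a4 ≥ 8. From constraints 5 and 11: a4 ≤ a2 and a2 ≤ 5, so a4 ≤ 5. But 5 < 8, so no value of a4 works.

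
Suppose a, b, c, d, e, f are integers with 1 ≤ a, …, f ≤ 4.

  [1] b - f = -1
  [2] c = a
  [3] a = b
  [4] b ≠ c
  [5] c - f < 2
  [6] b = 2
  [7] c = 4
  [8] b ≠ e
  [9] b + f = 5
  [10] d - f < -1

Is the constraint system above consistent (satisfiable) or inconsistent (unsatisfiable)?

Constraint 7 fixes c = 4 and constraint 6 fixes b = 2. Constraints 2 and 3 give c = a = b, so c = b. But 4 ≠ 2 — contradiction.

Unsatisfiable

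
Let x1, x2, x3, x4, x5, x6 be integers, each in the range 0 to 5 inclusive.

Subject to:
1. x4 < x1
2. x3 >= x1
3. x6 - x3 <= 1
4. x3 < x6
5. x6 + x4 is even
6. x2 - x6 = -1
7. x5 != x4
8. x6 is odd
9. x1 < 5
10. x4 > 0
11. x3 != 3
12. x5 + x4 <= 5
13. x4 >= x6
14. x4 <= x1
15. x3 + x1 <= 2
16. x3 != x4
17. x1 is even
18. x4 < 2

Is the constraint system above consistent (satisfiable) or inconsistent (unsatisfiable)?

Constraints 1, 2, 4, and 13 give x6 ≤ x4, x4 < x1, x1 ≤ x3, x3 < x6. Chaining: x6 ≤ x4 < x1 ≤ x3 < x6, which forces x6 < x6 — impossible.

Unsatisfiable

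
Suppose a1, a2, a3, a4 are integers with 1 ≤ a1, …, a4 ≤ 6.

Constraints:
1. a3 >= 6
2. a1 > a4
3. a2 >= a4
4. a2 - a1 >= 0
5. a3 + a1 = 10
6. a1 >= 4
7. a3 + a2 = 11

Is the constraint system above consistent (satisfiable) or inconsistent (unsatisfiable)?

Try a1 = 4, a2 = 5, a3 = 6, a4 = 1.
Check constraint 4: a2 - a1 = 1; constraint 5: a3 + a1 = 10. The remaining constraints are straightforward to verify.

Satisfiable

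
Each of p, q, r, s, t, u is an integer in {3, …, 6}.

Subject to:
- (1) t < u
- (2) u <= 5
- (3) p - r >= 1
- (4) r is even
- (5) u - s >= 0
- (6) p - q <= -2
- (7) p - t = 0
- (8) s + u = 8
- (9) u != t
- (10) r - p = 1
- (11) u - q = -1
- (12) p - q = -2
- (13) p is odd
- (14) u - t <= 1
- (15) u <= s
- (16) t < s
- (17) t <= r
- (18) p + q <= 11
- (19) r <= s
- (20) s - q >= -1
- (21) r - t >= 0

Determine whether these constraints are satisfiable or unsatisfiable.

Unsatisfiable

Constraints 3, 5, 6, 14, 20, and 21 give s − q ≥ -1, q − p ≥ 2, p − r ≥ 1, r − t ≥ 0, t − u ≥ -1, u − s ≥ 0.
Adding all 6 inequalities: the left sides telescope to 0, and the right sides sum to (-1) + 2 + 1 + 0 + (-1) + 0 = 1. So 0 ≥ 1, which is false.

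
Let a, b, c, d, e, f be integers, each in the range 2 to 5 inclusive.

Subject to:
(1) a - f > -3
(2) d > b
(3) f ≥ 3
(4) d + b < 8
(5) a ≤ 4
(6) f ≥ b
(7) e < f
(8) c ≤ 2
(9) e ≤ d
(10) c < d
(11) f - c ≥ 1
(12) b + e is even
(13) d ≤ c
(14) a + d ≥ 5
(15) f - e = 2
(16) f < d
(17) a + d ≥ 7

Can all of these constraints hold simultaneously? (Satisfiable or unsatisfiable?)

Unsatisfiable

From constraint 5: a ≤ 4. From constraints 8 and 13: d ≤ c ≤ 2. Hence a + d ≤ 6. But constraint 17 requires a + d ≥ 7, and 7 > 6. Contradiction.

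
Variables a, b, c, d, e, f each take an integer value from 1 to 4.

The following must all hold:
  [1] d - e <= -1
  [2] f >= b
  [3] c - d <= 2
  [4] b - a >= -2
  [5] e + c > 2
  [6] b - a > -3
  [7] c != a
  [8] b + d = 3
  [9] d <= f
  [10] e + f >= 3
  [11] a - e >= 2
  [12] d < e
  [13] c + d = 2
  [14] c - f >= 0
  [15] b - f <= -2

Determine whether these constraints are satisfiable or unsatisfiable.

Constraints 1, 3, 4, 11, 14, and 15 give a − e ≥ 2, e − d ≥ 1, d − c ≥ -2, c − f ≥ 0, f − b ≥ 2, b − a ≥ -2.
Adding all 6 inequalities: the left sides telescope to 0, and the right sides sum to 2 + 1 + (-2) + 0 + 2 + (-2) = 1. So 0 ≥ 1, which is false.

Unsatisfiable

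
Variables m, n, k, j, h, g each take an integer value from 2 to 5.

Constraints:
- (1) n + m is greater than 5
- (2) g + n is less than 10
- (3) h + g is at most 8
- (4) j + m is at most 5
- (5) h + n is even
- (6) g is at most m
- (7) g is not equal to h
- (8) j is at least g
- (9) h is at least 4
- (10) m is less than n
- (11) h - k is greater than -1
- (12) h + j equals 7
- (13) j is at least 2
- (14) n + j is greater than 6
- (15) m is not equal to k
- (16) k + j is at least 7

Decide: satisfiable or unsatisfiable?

Setting (m, n, k, j, h, g) = (3, 5, 5, 2, 5, 2) satisfies everything: constraint 1: n + m = 8; constraint 2: g + n = 7, and the others follow.

Satisfiable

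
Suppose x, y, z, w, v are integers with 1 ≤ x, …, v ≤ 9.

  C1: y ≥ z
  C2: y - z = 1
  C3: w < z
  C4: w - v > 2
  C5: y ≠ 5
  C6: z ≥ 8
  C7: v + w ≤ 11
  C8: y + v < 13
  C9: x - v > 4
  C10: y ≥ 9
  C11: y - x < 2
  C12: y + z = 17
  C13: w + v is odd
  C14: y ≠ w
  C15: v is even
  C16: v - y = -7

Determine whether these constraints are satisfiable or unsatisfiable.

Satisfiable

The assignment x = 9, y = 9, z = 8, w = 7, v = 2 works:
  constraint 2 holds since y - z = 1.
  constraint 4 holds since w - v = 5.
The rest check out directly.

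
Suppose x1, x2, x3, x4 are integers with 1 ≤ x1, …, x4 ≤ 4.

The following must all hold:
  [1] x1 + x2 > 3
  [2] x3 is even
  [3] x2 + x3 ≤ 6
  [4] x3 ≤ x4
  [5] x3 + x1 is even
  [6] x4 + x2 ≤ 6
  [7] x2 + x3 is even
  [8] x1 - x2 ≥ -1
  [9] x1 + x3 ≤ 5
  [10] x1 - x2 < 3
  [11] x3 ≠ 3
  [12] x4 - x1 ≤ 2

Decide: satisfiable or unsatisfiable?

The assignment x1 = 2, x2 = 2, x3 = 2, x4 = 4 works:
  constraint 1 holds since x1 + x2 = 4.
  constraint 3 holds since x2 + x3 = 4.
The rest check out directly.

Satisfiable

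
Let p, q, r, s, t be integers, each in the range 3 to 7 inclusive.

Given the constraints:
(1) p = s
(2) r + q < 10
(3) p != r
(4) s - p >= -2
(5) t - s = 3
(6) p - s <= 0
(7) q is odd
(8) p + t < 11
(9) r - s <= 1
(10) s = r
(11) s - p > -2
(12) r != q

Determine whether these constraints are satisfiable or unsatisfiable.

Unsatisfiable

From constraints 1 and 10, p = s = r, so p = r. But constraint 3 says p ≠ r. Contradiction.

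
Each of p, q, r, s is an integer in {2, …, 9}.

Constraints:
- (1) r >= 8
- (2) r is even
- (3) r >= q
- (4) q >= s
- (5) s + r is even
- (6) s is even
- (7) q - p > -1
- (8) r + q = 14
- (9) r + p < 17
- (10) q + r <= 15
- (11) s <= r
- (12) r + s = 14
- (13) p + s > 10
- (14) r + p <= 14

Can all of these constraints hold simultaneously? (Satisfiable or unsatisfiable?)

Setting (p, q, r, s) = (6, 6, 8, 6) satisfies everything: constraint 7: q - p = 0; constraint 8: r + q = 14, and the others follow.

Satisfiable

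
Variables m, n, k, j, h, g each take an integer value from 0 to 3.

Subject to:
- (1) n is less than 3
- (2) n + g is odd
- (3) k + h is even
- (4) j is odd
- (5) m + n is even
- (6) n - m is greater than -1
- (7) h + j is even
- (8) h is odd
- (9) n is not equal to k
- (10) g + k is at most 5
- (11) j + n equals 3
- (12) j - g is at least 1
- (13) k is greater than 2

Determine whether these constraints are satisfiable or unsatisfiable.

Take m = 0, n = 0, k = 3, j = 3, h = 3, g = 1. Then constraint 6: n - m = 0; constraint 10: g + k = 4, and every other listed constraint is also met.

Satisfiable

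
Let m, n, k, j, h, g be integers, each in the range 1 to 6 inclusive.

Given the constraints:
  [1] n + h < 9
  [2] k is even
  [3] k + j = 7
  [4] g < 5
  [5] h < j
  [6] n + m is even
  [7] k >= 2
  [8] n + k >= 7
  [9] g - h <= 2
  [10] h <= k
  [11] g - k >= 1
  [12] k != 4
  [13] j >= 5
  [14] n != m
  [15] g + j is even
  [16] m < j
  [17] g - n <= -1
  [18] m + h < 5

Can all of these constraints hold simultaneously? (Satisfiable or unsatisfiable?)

Satisfiable

The assignment m = 1, n = 5, k = 2, j = 5, h = 2, g = 3 works:
  constraint 1 holds since n + h = 7.
  constraint 3 holds since k + j = 7.
The rest check out directly.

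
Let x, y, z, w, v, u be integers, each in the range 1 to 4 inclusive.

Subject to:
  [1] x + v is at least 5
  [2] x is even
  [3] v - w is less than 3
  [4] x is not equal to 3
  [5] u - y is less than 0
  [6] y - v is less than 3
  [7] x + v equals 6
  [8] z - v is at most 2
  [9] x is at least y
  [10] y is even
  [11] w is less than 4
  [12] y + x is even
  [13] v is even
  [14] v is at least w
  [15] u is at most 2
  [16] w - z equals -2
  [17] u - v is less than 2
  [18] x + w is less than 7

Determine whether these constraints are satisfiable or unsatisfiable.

Satisfiable

Take x = 4, y = 4, z = 4, w = 2, v = 2, u = 2. Then constraint 1: x + v = 6; constraint 3: v - w = 0, and every other listed constraint is also met.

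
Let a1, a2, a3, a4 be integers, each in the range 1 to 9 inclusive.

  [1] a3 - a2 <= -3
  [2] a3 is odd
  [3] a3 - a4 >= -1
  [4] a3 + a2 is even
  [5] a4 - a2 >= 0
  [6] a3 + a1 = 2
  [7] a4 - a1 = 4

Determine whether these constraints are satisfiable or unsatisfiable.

Constraints 1, 3, and 5 give a3 − a4 ≥ -1, a4 − a2 ≥ 0, a2 − a3 ≥ 3.
Adding all 3 inequalities: the left sides telescope to 0, and the right sides sum to (-1) + 0 + 3 = 2. So 0 ≥ 2, which is false.

Unsatisfiable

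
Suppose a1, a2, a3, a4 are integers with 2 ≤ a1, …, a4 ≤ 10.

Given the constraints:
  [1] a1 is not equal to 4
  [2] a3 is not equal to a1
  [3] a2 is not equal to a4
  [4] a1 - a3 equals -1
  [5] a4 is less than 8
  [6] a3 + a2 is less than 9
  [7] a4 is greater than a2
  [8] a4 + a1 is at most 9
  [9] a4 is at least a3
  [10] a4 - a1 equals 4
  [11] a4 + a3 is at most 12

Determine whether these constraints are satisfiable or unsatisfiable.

One satisfying assignment is a1 = 2, a2 = 4, a3 = 3, a4 = 6.
For the less obvious constraints — constraint 4: a1 - a3 = -1; constraint 6: a3 + a2 = 7; constraint 8: a4 + a1 = 8 — and the others hold by inspection.

Satisfiable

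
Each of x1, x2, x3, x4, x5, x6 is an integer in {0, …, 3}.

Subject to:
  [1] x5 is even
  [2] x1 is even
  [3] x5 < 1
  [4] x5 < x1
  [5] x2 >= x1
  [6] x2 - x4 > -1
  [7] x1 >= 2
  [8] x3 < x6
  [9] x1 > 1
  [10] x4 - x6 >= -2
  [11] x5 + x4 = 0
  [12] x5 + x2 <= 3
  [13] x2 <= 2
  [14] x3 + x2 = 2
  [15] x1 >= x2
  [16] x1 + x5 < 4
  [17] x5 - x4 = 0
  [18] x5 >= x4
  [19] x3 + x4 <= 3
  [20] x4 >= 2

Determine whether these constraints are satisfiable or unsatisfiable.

Unsatisfiable

From constraints 18 and 20: x5 ≥ x4 ≥ 2. From constraints 5 and 7: x2 ≥ x1 ≥ 2. Hence x5 + x2 ≥ 4. But constraint 12 requires x5 + x2 ≤ 3, and 3 < 4. Contradiction.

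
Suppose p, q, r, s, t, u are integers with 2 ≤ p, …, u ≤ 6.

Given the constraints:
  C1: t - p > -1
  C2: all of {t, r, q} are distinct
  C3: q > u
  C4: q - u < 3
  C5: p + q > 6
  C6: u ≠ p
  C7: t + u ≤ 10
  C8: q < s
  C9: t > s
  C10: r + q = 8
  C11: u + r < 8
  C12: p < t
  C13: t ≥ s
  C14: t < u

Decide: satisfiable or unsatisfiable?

Constraints 3, 8, 9, and 14 give q < s, s < t, t < u, u < q. Chaining: q < s < t < u < q, which forces q < q — impossible.

Unsatisfiable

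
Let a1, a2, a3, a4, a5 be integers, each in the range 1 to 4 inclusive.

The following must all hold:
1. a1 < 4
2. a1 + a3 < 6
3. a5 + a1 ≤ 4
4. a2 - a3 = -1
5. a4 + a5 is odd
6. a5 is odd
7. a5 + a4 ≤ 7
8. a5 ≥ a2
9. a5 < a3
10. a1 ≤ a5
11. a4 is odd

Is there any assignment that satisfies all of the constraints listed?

Unsatisfiable

Constraint 11 makes a4 odd and constraint 6 makes a5 odd, so a4 + a5 must be even. Constraint 5 says a4 + a5 is odd — contradiction.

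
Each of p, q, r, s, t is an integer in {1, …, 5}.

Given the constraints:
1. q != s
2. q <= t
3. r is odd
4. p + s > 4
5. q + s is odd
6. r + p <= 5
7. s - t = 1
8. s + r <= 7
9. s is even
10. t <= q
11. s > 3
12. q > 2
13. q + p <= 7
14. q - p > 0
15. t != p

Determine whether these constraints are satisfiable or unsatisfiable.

Satisfiable

Take p = 1, q = 3, r = 1, s = 4, t = 3. Then constraint 4: p + s = 5; constraint 6: r + p = 2, and every other listed constraint is also met.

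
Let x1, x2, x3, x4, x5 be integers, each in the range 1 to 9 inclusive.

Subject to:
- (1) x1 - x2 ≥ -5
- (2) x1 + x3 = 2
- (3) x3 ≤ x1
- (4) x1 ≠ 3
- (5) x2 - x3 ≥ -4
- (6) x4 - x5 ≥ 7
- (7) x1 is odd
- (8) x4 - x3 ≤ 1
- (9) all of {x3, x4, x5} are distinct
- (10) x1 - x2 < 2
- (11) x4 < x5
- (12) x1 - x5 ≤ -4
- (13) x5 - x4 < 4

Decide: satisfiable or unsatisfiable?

Constraints 1, 5, 6, 8, and 12 give x5 − x1 ≥ 4, x1 − x2 ≥ -5, x2 − x3 ≥ -4, x3 − x4 ≥ -1, x4 − x5 ≥ 7.
Adding all 5 inequalities: the left sides telescope to 0, and the right sides sum to 4 + (-5) + (-4) + (-1) + 7 = 1. So 0 ≥ 1, which is false.

Unsatisfiable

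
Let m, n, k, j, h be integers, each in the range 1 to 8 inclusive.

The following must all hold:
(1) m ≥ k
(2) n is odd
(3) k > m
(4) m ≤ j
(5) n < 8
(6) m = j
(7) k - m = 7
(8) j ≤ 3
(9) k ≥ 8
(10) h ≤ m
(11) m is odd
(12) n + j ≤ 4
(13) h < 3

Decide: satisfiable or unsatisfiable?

Unsatisfiable

From constraints 1 and 9: m ≥ k and k ≥ 8, so m ≥ 8. From constraints 4 and 8: m ≤ j and j ≤ 3, so m ≤ 3. But 3 < 8, so no value of m works.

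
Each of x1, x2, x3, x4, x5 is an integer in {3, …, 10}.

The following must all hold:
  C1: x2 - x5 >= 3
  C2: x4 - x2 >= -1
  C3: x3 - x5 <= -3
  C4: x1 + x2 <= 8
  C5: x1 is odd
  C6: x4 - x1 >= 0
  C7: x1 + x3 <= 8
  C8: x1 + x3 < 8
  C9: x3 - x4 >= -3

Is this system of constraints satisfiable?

Constraints 1, 2, 3, and 9 give x2 − x5 ≥ 3, x5 − x3 ≥ 3, x3 − x4 ≥ -3, x4 − x2 ≥ -1.
Adding all 4 inequalities: the left sides telescope to 0, and the right sides sum to 3 + 3 + (-3) + (-1) = 2. So 0 ≥ 2, which is false.

Unsatisfiable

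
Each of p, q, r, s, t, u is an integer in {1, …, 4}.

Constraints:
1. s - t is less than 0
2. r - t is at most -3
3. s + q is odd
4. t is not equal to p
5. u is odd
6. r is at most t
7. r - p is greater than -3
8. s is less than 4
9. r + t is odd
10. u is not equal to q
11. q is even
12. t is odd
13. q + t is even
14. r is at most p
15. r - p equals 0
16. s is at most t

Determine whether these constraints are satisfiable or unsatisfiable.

Unsatisfiable

Constraint 11 makes q even and constraint 12 makes t odd, so q + t must be odd. Constraint 13 says q + t is even — contradiction.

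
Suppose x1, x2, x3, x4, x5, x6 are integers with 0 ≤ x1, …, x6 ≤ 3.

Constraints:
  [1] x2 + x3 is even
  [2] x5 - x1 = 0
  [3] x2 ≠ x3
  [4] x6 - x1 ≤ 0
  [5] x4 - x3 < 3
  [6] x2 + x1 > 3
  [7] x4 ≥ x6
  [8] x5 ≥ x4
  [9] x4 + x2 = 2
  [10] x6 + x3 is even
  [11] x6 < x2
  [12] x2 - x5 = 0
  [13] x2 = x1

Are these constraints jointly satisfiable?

Satisfiable

Take x1 = 2, x2 = 2, x3 = 0, x4 = 0, x5 = 2, x6 = 0. Then constraint 2: x5 - x1 = 0; constraint 4: x6 - x1 = -2; constraint 5: x4 - x3 = 0, and every other listed constraint is also met.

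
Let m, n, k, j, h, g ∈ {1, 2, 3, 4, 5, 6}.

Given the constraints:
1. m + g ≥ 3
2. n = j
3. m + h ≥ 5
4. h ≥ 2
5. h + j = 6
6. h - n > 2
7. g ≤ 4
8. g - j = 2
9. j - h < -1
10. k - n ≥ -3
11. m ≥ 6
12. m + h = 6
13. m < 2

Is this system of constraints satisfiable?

Unsatisfiable

From constraint 11: m ≥ 6. From constraint 4: h ≥ 2. Hence m + h ≥ 8. But constraint 12 requires m + h = 6, and 6 < 8. Contradiction.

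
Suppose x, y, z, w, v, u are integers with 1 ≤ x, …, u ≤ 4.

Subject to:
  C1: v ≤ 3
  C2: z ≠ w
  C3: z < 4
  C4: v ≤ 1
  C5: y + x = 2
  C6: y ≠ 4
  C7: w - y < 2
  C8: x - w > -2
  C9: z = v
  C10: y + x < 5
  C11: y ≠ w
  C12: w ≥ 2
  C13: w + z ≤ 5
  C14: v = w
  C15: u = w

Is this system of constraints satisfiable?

From constraints 9 and 14, z = v = w, so z = w. But constraint 2 says z ≠ w. Contradiction.

Unsatisfiable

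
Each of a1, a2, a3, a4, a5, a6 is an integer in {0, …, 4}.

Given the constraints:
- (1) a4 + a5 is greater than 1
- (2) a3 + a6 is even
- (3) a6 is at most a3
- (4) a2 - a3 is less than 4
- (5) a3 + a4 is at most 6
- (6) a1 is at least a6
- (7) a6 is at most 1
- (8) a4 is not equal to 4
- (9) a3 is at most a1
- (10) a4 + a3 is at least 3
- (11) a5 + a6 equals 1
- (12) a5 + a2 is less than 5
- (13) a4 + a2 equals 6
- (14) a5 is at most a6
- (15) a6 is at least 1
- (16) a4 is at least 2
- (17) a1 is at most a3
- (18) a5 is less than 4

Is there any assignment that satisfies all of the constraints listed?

One satisfying assignment is a1 = 1, a2 = 4, a3 = 1, a4 = 2, a5 = 0, a6 = 1.
For the less obvious constraints — constraint 1: a4 + a5 = 2; constraint 4: a2 - a3 = 3 — and the others hold by inspection.

Satisfiable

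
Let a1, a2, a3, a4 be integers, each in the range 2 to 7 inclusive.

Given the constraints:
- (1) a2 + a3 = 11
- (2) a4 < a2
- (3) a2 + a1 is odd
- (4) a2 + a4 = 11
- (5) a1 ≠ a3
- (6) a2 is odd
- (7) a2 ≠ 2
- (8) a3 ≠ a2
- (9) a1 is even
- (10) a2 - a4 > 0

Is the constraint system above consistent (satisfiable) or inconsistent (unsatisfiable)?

Try a1 = 6, a2 = 7, a3 = 4, a4 = 4.
Check constraint 1: a2 + a3 = 11; constraint 4: a2 + a4 = 11. The remaining constraints are straightforward to verify.

Satisfiable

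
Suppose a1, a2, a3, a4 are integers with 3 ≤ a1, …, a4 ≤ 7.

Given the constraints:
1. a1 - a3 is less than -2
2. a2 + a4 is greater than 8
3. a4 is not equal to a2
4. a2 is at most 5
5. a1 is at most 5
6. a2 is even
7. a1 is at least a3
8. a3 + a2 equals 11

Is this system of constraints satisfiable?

From constraints 5 and 7: a3 ≤ a1 ≤ 5. From constraint 4: a2 ≤ 5. Hence a3 + a2 ≤ 10. But constraint 8 requires a3 + a2 = 11, and 11 > 10. Contradiction.

Unsatisfiable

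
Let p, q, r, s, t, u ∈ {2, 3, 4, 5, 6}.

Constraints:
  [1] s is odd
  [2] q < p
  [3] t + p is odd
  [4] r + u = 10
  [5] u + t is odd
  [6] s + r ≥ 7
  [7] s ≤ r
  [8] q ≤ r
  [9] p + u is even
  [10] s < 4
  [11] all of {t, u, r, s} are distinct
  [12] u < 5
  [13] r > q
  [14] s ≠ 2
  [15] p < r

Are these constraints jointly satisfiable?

Satisfiable

Take p = 4, q = 2, r = 6, s = 3, t = 5, u = 4. Then constraint 4: r + u = 10; constraint 6: s + r = 9; constraint 11: values 5, 4, 6, 3 are distinct, and every other listed constraint is also met.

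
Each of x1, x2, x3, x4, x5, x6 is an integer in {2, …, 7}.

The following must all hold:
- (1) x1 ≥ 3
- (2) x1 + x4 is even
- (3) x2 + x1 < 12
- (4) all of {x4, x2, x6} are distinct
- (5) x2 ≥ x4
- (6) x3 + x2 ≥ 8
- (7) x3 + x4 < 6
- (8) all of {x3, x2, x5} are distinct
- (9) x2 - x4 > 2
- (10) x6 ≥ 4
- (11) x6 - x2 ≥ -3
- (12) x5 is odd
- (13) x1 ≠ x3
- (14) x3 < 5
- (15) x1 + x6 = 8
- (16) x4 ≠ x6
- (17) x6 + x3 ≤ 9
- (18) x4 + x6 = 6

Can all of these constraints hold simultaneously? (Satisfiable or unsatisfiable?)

Satisfiable

The assignment x1 = 4, x2 = 6, x3 = 2, x4 = 2, x5 = 5, x6 = 4 works:
  constraint 3 holds since x2 + x1 = 10.
  constraint 6 holds since x3 + x2 = 8.
  constraint 7 holds since x3 + x4 = 4.
The rest check out directly.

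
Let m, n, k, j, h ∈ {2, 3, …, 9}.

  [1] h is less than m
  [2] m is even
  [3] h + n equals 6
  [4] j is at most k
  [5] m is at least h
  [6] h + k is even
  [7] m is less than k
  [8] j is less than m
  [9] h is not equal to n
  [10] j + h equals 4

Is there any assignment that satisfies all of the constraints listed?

Satisfiable

One satisfying assignment is m = 4, n = 4, k = 6, j = 2, h = 2.
For the less obvious constraints — constraint 3: h + n = 6; constraint 10: j + h = 4 — and the others hold by inspection.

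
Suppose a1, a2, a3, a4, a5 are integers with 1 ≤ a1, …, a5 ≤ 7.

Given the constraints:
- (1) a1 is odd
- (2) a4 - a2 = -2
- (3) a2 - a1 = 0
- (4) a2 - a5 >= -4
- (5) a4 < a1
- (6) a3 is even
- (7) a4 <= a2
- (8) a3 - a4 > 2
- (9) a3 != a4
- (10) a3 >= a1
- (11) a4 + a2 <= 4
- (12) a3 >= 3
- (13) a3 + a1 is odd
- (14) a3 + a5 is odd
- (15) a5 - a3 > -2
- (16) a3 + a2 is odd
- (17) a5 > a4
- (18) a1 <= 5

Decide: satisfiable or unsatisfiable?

Setting (a1, a2, a3, a4, a5) = (3, 3, 4, 1, 5) satisfies everything: constraint 2: a4 - a2 = -2; constraint 3: a2 - a1 = 0, and the others follow.

Satisfiable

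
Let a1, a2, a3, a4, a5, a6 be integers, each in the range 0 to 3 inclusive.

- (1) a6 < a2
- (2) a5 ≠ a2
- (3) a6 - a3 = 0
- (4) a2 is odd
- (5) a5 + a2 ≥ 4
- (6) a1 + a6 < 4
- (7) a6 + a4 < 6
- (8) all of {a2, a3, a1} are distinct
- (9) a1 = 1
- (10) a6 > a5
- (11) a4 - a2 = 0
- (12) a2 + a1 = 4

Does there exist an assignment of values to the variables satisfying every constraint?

One satisfying assignment is a1 = 1, a2 = 3, a3 = 2, a4 = 3, a5 = 1, a6 = 2.
For the less obvious constraints — constraint 3: a6 - a3 = 0; constraint 5: a5 + a2 = 4 — and the others hold by inspection.

Satisfiable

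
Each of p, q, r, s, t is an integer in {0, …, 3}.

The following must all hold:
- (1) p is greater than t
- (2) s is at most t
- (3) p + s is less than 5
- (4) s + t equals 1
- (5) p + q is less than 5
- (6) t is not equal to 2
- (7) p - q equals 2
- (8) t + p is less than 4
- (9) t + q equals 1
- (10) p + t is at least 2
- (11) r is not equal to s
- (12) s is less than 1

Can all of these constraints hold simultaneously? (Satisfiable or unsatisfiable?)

The assignment p = 2, q = 0, r = 2, s = 0, t = 1 works:
  constraint 3 holds since p + s = 2.
  constraint 4 holds since s + t = 1.
  constraint 5 holds since p + q = 2.
The rest check out directly.

Satisfiable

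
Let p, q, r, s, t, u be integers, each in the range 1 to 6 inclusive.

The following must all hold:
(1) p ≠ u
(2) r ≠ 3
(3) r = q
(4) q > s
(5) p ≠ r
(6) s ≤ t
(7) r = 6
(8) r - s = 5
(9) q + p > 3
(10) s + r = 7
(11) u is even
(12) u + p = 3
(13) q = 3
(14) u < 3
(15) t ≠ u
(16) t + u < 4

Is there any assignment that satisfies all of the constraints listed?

Constraint 7 fixes r = 6 and constraint 13 fixes q = 3, but constraint 3 requires r = q. Since 6 ≠ 3, contradiction.

Unsatisfiable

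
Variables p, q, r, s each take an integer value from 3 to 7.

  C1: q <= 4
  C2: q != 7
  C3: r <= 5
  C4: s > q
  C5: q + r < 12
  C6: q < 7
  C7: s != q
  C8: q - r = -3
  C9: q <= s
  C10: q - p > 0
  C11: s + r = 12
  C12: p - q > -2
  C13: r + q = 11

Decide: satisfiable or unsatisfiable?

From constraint 3: r ≤ 5. From constraint 1: q ≤ 4. Hence r + q ≤ 9. But constraint 13 requires r + q = 11, and 11 > 9. Contradiction.

Unsatisfiable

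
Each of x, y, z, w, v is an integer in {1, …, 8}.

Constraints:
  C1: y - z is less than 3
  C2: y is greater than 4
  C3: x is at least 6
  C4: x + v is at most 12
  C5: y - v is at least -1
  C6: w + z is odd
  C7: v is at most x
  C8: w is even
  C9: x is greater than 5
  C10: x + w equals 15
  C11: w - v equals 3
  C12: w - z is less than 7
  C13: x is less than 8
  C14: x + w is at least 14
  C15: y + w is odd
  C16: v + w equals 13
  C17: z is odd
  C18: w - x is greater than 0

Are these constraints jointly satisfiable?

Try x = 7, y = 5, z = 3, w = 8, v = 5.
Check constraint 1: y - z = 2; constraint 4: x + v = 12; constraint 5: y - v = 0. The remaining constraints are straightforward to verify.

Satisfiable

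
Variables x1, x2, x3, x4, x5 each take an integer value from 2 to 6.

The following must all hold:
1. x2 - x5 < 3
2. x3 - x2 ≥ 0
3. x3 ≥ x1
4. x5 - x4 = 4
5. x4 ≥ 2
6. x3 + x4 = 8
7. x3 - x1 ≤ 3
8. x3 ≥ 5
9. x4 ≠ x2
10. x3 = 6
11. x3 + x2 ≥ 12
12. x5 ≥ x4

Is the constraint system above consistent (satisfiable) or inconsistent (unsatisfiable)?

The assignment x1 = 4, x2 = 6, x3 = 6, x4 = 2, x5 = 6 works:
  constraint 1 holds since x2 - x5 = 0.
  constraint 2 holds since x3 - x2 = 0.
  constraint 4 holds since x5 - x4 = 4.
The rest check out directly.

Satisfiable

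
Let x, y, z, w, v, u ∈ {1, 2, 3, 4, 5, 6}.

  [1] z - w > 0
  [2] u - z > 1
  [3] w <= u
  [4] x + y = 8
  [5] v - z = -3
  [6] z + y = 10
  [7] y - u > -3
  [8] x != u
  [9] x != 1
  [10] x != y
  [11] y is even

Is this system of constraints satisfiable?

Take x = 2, y = 6, z = 4, w = 1, v = 1, u = 6. Then constraint 1: z - w = 3; constraint 2: u - z = 2; constraint 4: x + y = 8, and every other listed constraint is also met.

Satisfiable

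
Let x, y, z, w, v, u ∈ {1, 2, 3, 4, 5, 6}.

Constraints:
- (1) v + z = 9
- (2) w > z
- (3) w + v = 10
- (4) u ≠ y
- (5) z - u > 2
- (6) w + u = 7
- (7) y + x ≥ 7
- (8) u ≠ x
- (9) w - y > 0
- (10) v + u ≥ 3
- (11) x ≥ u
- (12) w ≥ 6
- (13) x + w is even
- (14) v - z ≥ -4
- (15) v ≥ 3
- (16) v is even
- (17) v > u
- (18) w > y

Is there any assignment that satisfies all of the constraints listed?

Satisfiable

Try x = 6, y = 4, z = 5, w = 6, v = 4, u = 1.
Check constraint 1: v + z = 9; constraint 3: w + v = 10. The remaining constraints are straightforward to verify.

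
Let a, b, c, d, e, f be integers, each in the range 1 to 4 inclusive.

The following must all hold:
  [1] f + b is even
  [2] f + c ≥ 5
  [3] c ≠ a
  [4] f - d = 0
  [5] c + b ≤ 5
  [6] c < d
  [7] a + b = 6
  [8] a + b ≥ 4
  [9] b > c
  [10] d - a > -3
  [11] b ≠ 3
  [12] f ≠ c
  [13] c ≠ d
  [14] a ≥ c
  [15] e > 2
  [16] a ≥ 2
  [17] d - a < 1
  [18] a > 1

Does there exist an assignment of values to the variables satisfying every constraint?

The assignment a = 4, b = 2, c = 1, d = 4, e = 4, f = 4 works:
  constraint 2 holds since f + c = 5.
  constraint 4 holds since f - d = 0.
The rest check out directly.

Satisfiable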